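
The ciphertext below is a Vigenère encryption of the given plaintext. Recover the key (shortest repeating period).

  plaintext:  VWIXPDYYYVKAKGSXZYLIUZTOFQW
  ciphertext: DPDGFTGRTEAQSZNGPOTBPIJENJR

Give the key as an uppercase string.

  i= 0: D-V =  8 → I
  i= 1: P-W = 19 → T
  i= 2: D-I = 21 → V
  i= 3: G-X =  9 → J
  i= 4: F-P = 16 → Q
  i= 5: T-D = 16 → Q
  i= 6: G-Y =  8 → I
  i= 7: R-Y = 19 → T
  i= 8: T-Y = 21 → V
  i= 9: E-V =  9 → J
  i=10: A-K = 16 → Q
  i=11: Q-A = 16 → Q
  i=12: S-K =  8 → I
  i=13: Z-G = 19 → T
  i=14: N-S = 21 → V
  i=15: G-X =  9 → J
  i=16: P-Z = 16 → Q
  i=17: O-Y = 16 → Q
  i=18: T-L =  8 → I
  i=19: B-I = 19 → T
  i=20: P-U = 21 → V
  i=21: I-Z =  9 → J
  i=22: J-T = 16 → Q
  i=23: E-O = 16 → Q
  i=24: N-F =  8 → I
  i=25: J-Q = 19 → T
  i=26: R-W = 21 → V
  shifts repeat with period 6: ITVJQQ

ITVJQQ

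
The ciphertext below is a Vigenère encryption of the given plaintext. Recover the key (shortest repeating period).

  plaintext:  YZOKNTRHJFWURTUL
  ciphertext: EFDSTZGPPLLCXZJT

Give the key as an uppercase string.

GGPI

  i= 0: E-Y =  6 → G
  i= 1: F-Z =  6 → G
  i= 2: D-O = 15 → P
  i= 3: S-K =  8 → I
  i= 4: T-N =  6 → G
  i= 5: Z-T =  6 → G
  i= 6: G-R = 15 → P
  i= 7: P-H =  8 → I
  i= 8: P-J =  6 → G
  i= 9: L-F =  6 → G
  i=10: L-W = 15 → P
  i=11: C-U =  8 → I
  i=12: X-R =  6 → G
  i=13: Z-T =  6 → G
  i=14: J-U = 15 → P
  i=15: T-L =  8 → I
  shifts repeat with period 4: GGPI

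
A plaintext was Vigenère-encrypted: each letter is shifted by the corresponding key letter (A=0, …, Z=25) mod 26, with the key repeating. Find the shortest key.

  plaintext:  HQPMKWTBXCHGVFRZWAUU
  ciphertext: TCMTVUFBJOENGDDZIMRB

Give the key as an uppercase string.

  i= 0: T-H = 12 → M
  i= 1: C-Q = 12 → M
  i= 2: M-P = 23 → X
  i= 3: T-M =  7 → H
  i= 4: V-K = 11 → L
  i= 5: U-W = 24 → Y
  i= 6: F-T = 12 → M
  i= 7: B-B =  0 → A
  i= 8: J-X = 12 → M
  i= 9: O-C = 12 → M
  i=10: E-H = 23 → X
  i=11: N-G =  7 → H
  i=12: G-V = 11 → L
  i=13: D-F = 24 → Y
  i=14: D-R = 12 → M
  i=15: Z-Z =  0 → A
  i=16: I-W = 12 → M
  i=17: M-A = 12 → M
  i=18: R-U = 23 → X
  i=19: B-U =  7 → H
  shifts repeat with period 8: MMXHLYMA

MMXHLYMA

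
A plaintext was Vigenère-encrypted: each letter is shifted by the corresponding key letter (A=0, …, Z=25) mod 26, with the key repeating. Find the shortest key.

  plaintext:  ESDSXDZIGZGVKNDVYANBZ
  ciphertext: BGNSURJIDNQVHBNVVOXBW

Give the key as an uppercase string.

  i= 0: B-E = 23 → X
  i= 1: G-S = 14 → O
  i= 2: N-D = 10 → K
  i= 3: S-S =  0 → A
  i= 4: U-X = 23 → X
  i= 5: R-D = 14 → O
  i= 6: J-Z = 10 → K
  i= 7: I-I =  0 → A
  i= 8: D-G = 23 → X
  i= 9: N-Z = 14 → O
  i=10: Q-G = 10 → K
  i=11: V-V =  0 → A
  i=12: H-K = 23 → X
  i=13: B-N = 14 → O
  i=14: N-D = 10 → K
  i=15: V-V =  0 → A
  i=16: V-Y = 23 → X
  i=17: O-A = 14 → O
  i=18: X-N = 10 → K
  i=19: B-B =  0 → A
  i=20: W-Z = 23 → X
  shifts repeat with period 4: XOKA

XOKA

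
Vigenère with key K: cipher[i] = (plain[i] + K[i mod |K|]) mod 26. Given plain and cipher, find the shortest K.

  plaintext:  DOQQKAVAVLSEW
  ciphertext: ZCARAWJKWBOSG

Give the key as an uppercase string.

WOKBQ

  i= 0: Z-D = 22 → W
  i= 1: C-O = 14 → O
  i= 2: A-Q = 10 → K
  i= 3: R-Q =  1 → B
  i= 4: A-K = 16 → Q
  i= 5: W-A = 22 → W
  i= 6: J-V = 14 → O
  i= 7: K-A = 10 → K
  i= 8: W-V =  1 → B
  i= 9: B-L = 16 → Q
  i=10: O-S = 22 → W
  i=11: S-E = 14 → O
  i=12: G-W = 10 → K
  shifts repeat with period 5: WOKBQ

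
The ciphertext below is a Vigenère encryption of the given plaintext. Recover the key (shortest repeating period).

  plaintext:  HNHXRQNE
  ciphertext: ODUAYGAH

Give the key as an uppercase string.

  i= 0: O-H =  7 → H
  i= 1: D-N = 16 → Q
  i= 2: U-H = 13 → N
  i= 3: A-X =  3 → D
  i= 4: Y-R =  7 → H
  i= 5: G-Q = 16 → Q
  i= 6: A-N = 13 → N
  i= 7: H-E =  3 → D
  shifts repeat with period 4: HQND

HQND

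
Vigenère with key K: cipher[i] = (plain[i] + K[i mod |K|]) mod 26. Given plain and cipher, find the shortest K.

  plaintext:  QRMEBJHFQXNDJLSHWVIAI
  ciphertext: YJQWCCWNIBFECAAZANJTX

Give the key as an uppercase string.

  i= 0: Y-Q =  8 → I
  i= 1: J-R = 18 → S
  i= 2: Q-M =  4 → E
  i= 3: W-E = 18 → S
  i= 4: C-B =  1 → B
  i= 5: C-J = 19 → T
  i= 6: W-H = 15 → P
  i= 7: N-F =  8 → I
  i= 8: I-Q = 18 → S
  i= 9: B-X =  4 → E
  i=10: F-N = 18 → S
  i=11: E-D =  1 → B
  i=12: C-J = 19 → T
  i=13: A-L = 15 → P
  i=14: A-S =  8 → I
  i=15: Z-H = 18 → S
  i=16: A-W =  4 → E
  i=17: N-V = 18 → S
  i=18: J-I =  1 → B
  i=19: T-A = 19 → T
  i=20: X-I = 15 → P
  shifts repeat with period 7: ISESBTP

ISESBTP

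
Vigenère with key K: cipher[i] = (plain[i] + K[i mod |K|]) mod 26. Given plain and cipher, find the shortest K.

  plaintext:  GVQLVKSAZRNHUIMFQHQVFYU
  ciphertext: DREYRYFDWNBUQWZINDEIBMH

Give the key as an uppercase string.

XWONWOND

  i= 0: D-G = 23 → X
  i= 1: R-V = 22 → W
  i= 2: E-Q = 14 → O
  i= 3: Y-L = 13 → N
  i= 4: R-V = 22 → W
  i= 5: Y-K = 14 → O
  i= 6: F-S = 13 → N
  i= 7: D-A =  3 → D
  i= 8: W-Z = 23 → X
  i= 9: N-R = 22 → W
  i=10: B-N = 14 → O
  i=11: U-H = 13 → N
  i=12: Q-U = 22 → W
  i=13: W-I = 14 → O
  i=14: Z-M = 13 → N
  i=15: I-F =  3 → D
  i=16: N-Q = 23 → X
  i=17: D-H = 22 → W
  i=18: E-Q = 14 → O
  i=19: I-V = 13 → N
  i=20: B-F = 22 → W
  i=21: M-Y = 14 → O
  i=22: H-U = 13 → N
  shifts repeat with period 8: XWONWOND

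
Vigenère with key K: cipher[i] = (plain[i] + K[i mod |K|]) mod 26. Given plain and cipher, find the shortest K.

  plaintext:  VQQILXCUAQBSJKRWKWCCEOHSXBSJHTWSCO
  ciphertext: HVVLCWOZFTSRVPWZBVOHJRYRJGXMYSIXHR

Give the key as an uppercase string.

  i= 0: H-V = 12 → M
  i= 1: V-Q =  5 → F
  i= 2: V-Q =  5 → F
  i= 3: L-I =  3 → D
  i= 4: C-L = 17 → R
  i= 5: W-X = 25 → Z
  i= 6: O-C = 12 → M
  i= 7: Z-U =  5 → F
  i= 8: F-A =  5 → F
  i= 9: T-Q =  3 → D
  i=10: S-B = 17 → R
  i=11: R-S = 25 → Z
  i=12: V-J = 12 → M
  i=13: P-K =  5 → F
  i=14: W-R =  5 → F
  i=15: Z-W =  3 → D
  i=16: B-K = 17 → R
  i=17: V-W = 25 → Z
  i=18: O-C = 12 → M
  i=19: H-C =  5 → F
  i=20: J-E =  5 → F
  i=21: R-O =  3 → D
  i=22: Y-H = 17 → R
  i=23: R-S = 25 → Z
  i=24: J-X = 12 → M
  i=25: G-B =  5 → F
  i=26: X-S =  5 → F
  i=27: M-J =  3 → D
  i=28: Y-H = 17 → R
  i=29: S-T = 25 → Z
  i=30: I-W = 12 → M
  i=31: X-S =  5 → F
  i=32: H-C =  5 → F
  i=33: R-O =  3 → D
  shifts repeat with period 6: MFFDRZ

MFFDRZ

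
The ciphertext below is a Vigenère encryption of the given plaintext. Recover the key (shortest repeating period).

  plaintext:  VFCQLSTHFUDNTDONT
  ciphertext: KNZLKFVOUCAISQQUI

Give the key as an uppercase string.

  i= 0: K-V = 15 → P
  i= 1: N-F =  8 → I
  i= 2: Z-C = 23 → X
  i= 3: L-Q = 21 → V
  i= 4: K-L = 25 → Z
  i= 5: F-S = 13 → N
  i= 6: V-T =  2 → C
  i= 7: O-H =  7 → H
  i= 8: U-F = 15 → P
  i= 9: C-U =  8 → I
  i=10: A-D = 23 → X
  i=11: I-N = 21 → V
  i=12: S-T = 25 → Z
  i=13: Q-D = 13 → N
  i=14: Q-O =  2 → C
  i=15: U-N =  7 → H
  i=16: I-T = 15 → P
  shifts repeat with period 8: PIXVZNCH

PIXVZNCH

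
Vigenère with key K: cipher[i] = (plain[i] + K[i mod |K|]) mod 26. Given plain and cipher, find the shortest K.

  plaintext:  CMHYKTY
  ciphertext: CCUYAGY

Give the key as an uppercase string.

  i= 0: C-C =  0 → A
  i= 1: C-M = 16 → Q
  i= 2: U-H = 13 → N
  i= 3: Y-Y =  0 → A
  i= 4: A-K = 16 → Q
  i= 5: G-T = 13 → N
  i= 6: Y-Y =  0 → A
  shifts repeat with period 3: AQN

AQN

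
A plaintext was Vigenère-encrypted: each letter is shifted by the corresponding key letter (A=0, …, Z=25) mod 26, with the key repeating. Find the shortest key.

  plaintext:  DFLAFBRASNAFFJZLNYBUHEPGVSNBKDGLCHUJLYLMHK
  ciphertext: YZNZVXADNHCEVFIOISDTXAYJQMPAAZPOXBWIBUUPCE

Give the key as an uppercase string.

VUCZQWJD

  i= 0: Y-D = 21 → V
  i= 1: Z-F = 20 → U
  i= 2: N-L =  2 → C
  i= 3: Z-A = 25 → Z
  i= 4: V-F = 16 → Q
  i= 5: X-B = 22 → W
  i= 6: A-R =  9 → J
  i= 7: D-A =  3 → D
  i= 8: N-S = 21 → V
  i= 9: H-N = 20 → U
  i=10: C-A =  2 → C
  i=11: E-F = 25 → Z
  i=12: V-F = 16 → Q
  i=13: F-J = 22 → W
  i=14: I-Z =  9 → J
  i=15: O-L =  3 → D
  i=16: I-N = 21 → V
  i=17: S-Y = 20 → U
  i=18: D-B =  2 → C
  i=19: T-U = 25 → Z
  i=20: X-H = 16 → Q
  i=21: A-E = 22 → W
  i=22: Y-P =  9 → J
  i=23: J-G =  3 → D
  i=24: Q-V = 21 → V
  i=25: M-S = 20 → U
  i=26: P-N =  2 → C
  i=27: A-B = 25 → Z
  i=28: A-K = 16 → Q
  i=29: Z-D = 22 → W
  i=30: P-G =  9 → J
  i=31: O-L =  3 → D
  i=32: X-C = 21 → V
  i=33: B-H = 20 → U
  i=34: W-U =  2 → C
  i=35: I-J = 25 → Z
  i=36: B-L = 16 → Q
  i=37: U-Y = 22 → W
  i=38: U-L =  9 → J
  i=39: P-M =  3 → D
  i=40: C-H = 21 → V
  i=41: E-K = 20 → U
  shifts repeat with period 8: VUCZQWJD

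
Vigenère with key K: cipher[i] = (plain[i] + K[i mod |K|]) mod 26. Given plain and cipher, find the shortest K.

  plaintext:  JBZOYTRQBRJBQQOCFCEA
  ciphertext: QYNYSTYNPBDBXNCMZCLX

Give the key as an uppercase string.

  i= 0: Q-J =  7 → H
  i= 1: Y-B = 23 → X
  i= 2: N-Z = 14 → O
  i= 3: Y-O = 10 → K
  i= 4: S-Y = 20 → U
  i= 5: T-T =  0 → A
  i= 6: Y-R =  7 → H
  i= 7: N-Q = 23 → X
  i= 8: P-B = 14 → O
  i= 9: B-R = 10 → K
  i=10: D-J = 20 → U
  i=11: B-B =  0 → A
  i=12: X-Q =  7 → H
  i=13: N-Q = 23 → X
  i=14: C-O = 14 → O
  i=15: M-C = 10 → K
  i=16: Z-F = 20 → U
  i=17: C-C =  0 → A
  i=18: L-E =  7 → H
  i=19: X-A = 23 → X
  shifts repeat with period 6: HXOKUA

HXOKUA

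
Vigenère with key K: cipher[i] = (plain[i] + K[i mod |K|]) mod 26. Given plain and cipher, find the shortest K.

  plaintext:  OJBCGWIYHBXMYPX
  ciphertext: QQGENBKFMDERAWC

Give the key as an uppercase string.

CHF

  i= 0: Q-O =  2 → C
  i= 1: Q-J =  7 → H
  i= 2: G-B =  5 → F
  i= 3: E-C =  2 → C
  i= 4: N-G =  7 → H
  i= 5: B-W =  5 → F
  i= 6: K-I =  2 → C
  i= 7: F-Y =  7 → H
  i= 8: M-H =  5 → F
  i= 9: D-B =  2 → C
  i=10: E-X =  7 → H
  i=11: R-M =  5 → F
  i=12: A-Y =  2 → C
  i=13: W-P =  7 → H
  i=14: C-X =  5 → F
  shifts repeat with period 3: CHF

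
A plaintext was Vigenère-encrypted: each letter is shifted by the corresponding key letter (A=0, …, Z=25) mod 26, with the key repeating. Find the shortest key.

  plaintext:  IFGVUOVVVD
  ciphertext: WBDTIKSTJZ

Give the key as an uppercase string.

OWXY

  i= 0: W-I = 14 → O
  i= 1: B-F = 22 → W
  i= 2: D-G = 23 → X
  i= 3: T-V = 24 → Y
  i= 4: I-U = 14 → O
  i= 5: K-O = 22 → W
  i= 6: S-V = 23 → X
  i= 7: T-V = 24 → Y
  i= 8: J-V = 14 → O
  i= 9: Z-D = 22 → W
  shifts repeat with period 4: OWXY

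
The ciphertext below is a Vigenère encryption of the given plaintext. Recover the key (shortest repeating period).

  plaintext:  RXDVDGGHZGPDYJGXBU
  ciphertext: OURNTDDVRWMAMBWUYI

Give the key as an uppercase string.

XXOSQ

  i= 0: O-R = 23 → X
  i= 1: U-X = 23 → X
  i= 2: R-D = 14 → O
  i= 3: N-V = 18 → S
  i= 4: T-D = 16 → Q
  i= 5: D-G = 23 → X
  i= 6: D-G = 23 → X
  i= 7: V-H = 14 → O
  i= 8: R-Z = 18 → S
  i= 9: W-G = 16 → Q
  i=10: M-P = 23 → X
  i=11: A-D = 23 → X
  i=12: M-Y = 14 → O
  i=13: B-J = 18 → S
  i=14: W-G = 16 → Q
  i=15: U-X = 23 → X
  i=16: Y-B = 23 → X
  i=17: I-U = 14 → O
  shifts repeat with period 5: XXOSQ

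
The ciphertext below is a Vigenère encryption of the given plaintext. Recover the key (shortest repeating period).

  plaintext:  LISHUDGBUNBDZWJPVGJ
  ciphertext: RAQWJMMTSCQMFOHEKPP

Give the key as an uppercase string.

GSYPPJ

  i= 0: R-L =  6 → G
  i= 1: A-I = 18 → S
  i= 2: Q-S = 24 → Y
  i= 3: W-H = 15 → P
  i= 4: J-U = 15 → P
  i= 5: M-D =  9 → J
  i= 6: M-G =  6 → G
  i= 7: T-B = 18 → S
  i= 8: S-U = 24 → Y
  i= 9: C-N = 15 → P
  i=10: Q-B = 15 → P
  i=11: M-D =  9 → J
  i=12: F-Z =  6 → G
  i=13: O-W = 18 → S
  i=14: H-J = 24 → Y
  i=15: E-P = 15 → P
  i=16: K-V = 15 → P
  i=17: P-G =  9 → J
  i=18: P-J =  6 → G
  shifts repeat with period 6: GSYPPJ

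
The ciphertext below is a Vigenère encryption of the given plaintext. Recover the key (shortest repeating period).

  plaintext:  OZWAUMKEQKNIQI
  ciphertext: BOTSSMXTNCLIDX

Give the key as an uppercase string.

NPXSYA

  i= 0: B-O = 13 → N
  i= 1: O-Z = 15 → P
  i= 2: T-W = 23 → X
  i= 3: S-A = 18 → S
  i= 4: S-U = 24 → Y
  i= 5: M-M =  0 → A
  i= 6: X-K = 13 → N
  i= 7: T-E = 15 → P
  i= 8: N-Q = 23 → X
  i= 9: C-K = 18 → S
  i=10: L-N = 24 → Y
  i=11: I-I =  0 → A
  i=12: D-Q = 13 → N
  i=13: X-I = 15 → P
  shifts repeat with period 6: NPXSYA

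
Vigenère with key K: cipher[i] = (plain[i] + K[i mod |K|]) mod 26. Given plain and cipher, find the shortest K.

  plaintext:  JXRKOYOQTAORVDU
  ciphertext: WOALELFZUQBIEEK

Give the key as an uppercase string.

  i= 0: W-J = 13 → N
  i= 1: O-X = 17 → R
  i= 2: A-R =  9 → J
  i= 3: L-K =  1 → B
  i= 4: E-O = 16 → Q
  i= 5: L-Y = 13 → N
  i= 6: F-O = 17 → R
  i= 7: Z-Q =  9 → J
  i= 8: U-T =  1 → B
  i= 9: Q-A = 16 → Q
  i=10: B-O = 13 → N
  i=11: I-R = 17 → R
  i=12: E-V =  9 → J
  i=13: E-D =  1 → B
  i=14: K-U = 16 → Q
  shifts repeat with period 5: NRJBQ

NRJBQ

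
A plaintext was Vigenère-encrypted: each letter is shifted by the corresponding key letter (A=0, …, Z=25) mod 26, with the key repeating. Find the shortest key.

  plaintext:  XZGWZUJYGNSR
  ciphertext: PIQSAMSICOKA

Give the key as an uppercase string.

SJKWB

  i= 0: P-X = 18 → S
  i= 1: I-Z =  9 → J
  i= 2: Q-G = 10 → K
  i= 3: S-W = 22 → W
  i= 4: A-Z =  1 → B
  i= 5: M-U = 18 → S
  i= 6: S-J =  9 → J
  i= 7: I-Y = 10 → K
  i= 8: C-G = 22 → W
  i= 9: O-N =  1 → B
  i=10: K-S = 18 → S
  i=11: A-R =  9 → J
  shifts repeat with period 5: SJKWB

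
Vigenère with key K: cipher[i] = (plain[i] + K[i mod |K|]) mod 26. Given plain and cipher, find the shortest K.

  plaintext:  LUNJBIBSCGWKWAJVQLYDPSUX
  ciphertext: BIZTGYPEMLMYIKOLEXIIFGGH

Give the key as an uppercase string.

QOMKF

  i= 0: B-L = 16 → Q
  i= 1: I-U = 14 → O
  i= 2: Z-N = 12 → M
  i= 3: T-J = 10 → K
  i= 4: G-B =  5 → F
  i= 5: Y-I = 16 → Q
  i= 6: P-B = 14 → O
  i= 7: E-S = 12 → M
  i= 8: M-C = 10 → K
  i= 9: L-G =  5 → F
  i=10: M-W = 16 → Q
  i=11: Y-K = 14 → O
  i=12: I-W = 12 → M
  i=13: K-A = 10 → K
  i=14: O-J =  5 → F
  i=15: L-V = 16 → Q
  i=16: E-Q = 14 → O
  i=17: X-L = 12 → M
  i=18: I-Y = 10 → K
  i=19: I-D =  5 → F
  i=20: F-P = 16 → Q
  i=21: G-S = 14 → O
  i=22: G-U = 12 → M
  i=23: H-X = 10 → K
  shifts repeat with period 5: QOMKF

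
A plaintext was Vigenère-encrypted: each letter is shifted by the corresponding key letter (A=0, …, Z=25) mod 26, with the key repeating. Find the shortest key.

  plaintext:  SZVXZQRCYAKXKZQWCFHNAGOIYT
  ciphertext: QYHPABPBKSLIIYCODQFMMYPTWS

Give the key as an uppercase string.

YZMSBL

  i= 0: Q-S = 24 → Y
  i= 1: Y-Z = 25 → Z
  i= 2: H-V = 12 → M
  i= 3: P-X = 18 → S
  i= 4: A-Z =  1 → B
  i= 5: B-Q = 11 → L
  i= 6: P-R = 24 → Y
  i= 7: B-C = 25 → Z
  i= 8: K-Y = 12 → M
  i= 9: S-A = 18 → S
  i=10: L-K =  1 → B
  i=11: I-X = 11 → L
  i=12: I-K = 24 → Y
  i=13: Y-Z = 25 → Z
  i=14: C-Q = 12 → M
  i=15: O-W = 18 → S
  i=16: D-C =  1 → B
  i=17: Q-F = 11 → L
  i=18: F-H = 24 → Y
  i=19: M-N = 25 → Z
  i=20: M-A = 12 → M
  i=21: Y-G = 18 → S
  i=22: P-O =  1 → B
  i=23: T-I = 11 → L
  i=24: W-Y = 24 → Y
  i=25: S-T = 25 → Z
  shifts repeat with period 6: YZMSBL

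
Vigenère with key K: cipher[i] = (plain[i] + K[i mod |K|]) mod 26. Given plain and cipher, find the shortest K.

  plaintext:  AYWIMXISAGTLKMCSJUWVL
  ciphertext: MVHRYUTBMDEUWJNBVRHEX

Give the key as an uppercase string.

  i= 0: M-A = 12 → M
  i= 1: V-Y = 23 → X
  i= 2: H-W = 11 → L
  i= 3: R-I =  9 → J
  i= 4: Y-M = 12 → M
  i= 5: U-X = 23 → X
  i= 6: T-I = 11 → L
  i= 7: B-S =  9 → J
  i= 8: M-A = 12 → M
  i= 9: D-G = 23 → X
  i=10: E-T = 11 → L
  i=11: U-L =  9 → J
  i=12: W-K = 12 → M
  i=13: J-M = 23 → X
  i=14: N-C = 11 → L
  i=15: B-S =  9 → J
  i=16: V-J = 12 → M
  i=17: R-U = 23 → X
  i=18: H-W = 11 → L
  i=19: E-V =  9 → J
  i=20: X-L = 12 → M
  shifts repeat with period 4: MXLJ

MXLJ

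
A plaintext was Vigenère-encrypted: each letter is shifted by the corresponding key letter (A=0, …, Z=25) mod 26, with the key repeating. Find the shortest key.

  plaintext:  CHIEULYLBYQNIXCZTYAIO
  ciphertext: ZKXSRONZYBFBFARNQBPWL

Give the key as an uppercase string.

  i= 0: Z-C = 23 → X
  i= 1: K-H =  3 → D
  i= 2: X-I = 15 → P
  i= 3: S-E = 14 → O
  i= 4: R-U = 23 → X
  i= 5: O-L =  3 → D
  i= 6: N-Y = 15 → P
  i= 7: Z-L = 14 → O
  i= 8: Y-B = 23 → X
  i= 9: B-Y =  3 → D
  i=10: F-Q = 15 → P
  i=11: B-N = 14 → O
  i=12: F-I = 23 → X
  i=13: A-X =  3 → D
  i=14: R-C = 15 → P
  i=15: N-Z = 14 → O
  i=16: Q-T = 23 → X
  i=17: B-Y =  3 → D
  i=18: P-A = 15 → P
  i=19: W-I = 14 → O
  i=20: L-O = 23 → X
  shifts repeat with period 4: XDPO

XDPO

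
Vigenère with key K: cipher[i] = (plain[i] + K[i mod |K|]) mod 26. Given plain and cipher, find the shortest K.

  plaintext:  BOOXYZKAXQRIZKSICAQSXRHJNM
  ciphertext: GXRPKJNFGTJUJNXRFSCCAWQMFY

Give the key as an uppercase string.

FJDSMKD

  i= 0: G-B =  5 → F
  i= 1: X-O =  9 → J
  i= 2: R-O =  3 → D
  i= 3: P-X = 18 → S
  i= 4: K-Y = 12 → M
  i= 5: J-Z = 10 → K
  i= 6: N-K =  3 → D
  i= 7: F-A =  5 → F
  i= 8: G-X =  9 → J
  i= 9: T-Q =  3 → D
  i=10: J-R = 18 → S
  i=11: U-I = 12 → M
  i=12: J-Z = 10 → K
  i=13: N-K =  3 → D
  i=14: X-S =  5 → F
  i=15: R-I =  9 → J
  i=16: F-C =  3 → D
  i=17: S-A = 18 → S
  i=18: C-Q = 12 → M
  i=19: C-S = 10 → K
  i=20: A-X =  3 → D
  i=21: W-R =  5 → F
  i=22: Q-H =  9 → J
  i=23: M-J =  3 → D
  i=24: F-N = 18 → S
  i=25: Y-M = 12 → M
  shifts repeat with period 7: FJDSMKD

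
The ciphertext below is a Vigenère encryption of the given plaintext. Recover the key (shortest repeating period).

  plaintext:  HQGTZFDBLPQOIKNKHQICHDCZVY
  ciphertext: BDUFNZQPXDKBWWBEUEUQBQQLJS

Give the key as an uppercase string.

  i= 0: B-H = 20 → U
  i= 1: D-Q = 13 → N
  i= 2: U-G = 14 → O
  i= 3: F-T = 12 → M
  i= 4: N-Z = 14 → O
  i= 5: Z-F = 20 → U
  i= 6: Q-D = 13 → N
  i= 7: P-B = 14 → O
  i= 8: X-L = 12 → M
  i= 9: D-P = 14 → O
  i=10: K-Q = 20 → U
  i=11: B-O = 13 → N
  i=12: W-I = 14 → O
  i=13: W-K = 12 → M
  i=14: B-N = 14 → O
  i=15: E-K = 20 → U
  i=16: U-H = 13 → N
  i=17: E-Q = 14 → O
  i=18: U-I = 12 → M
  i=19: Q-C = 14 → O
  i=20: B-H = 20 → U
  i=21: Q-D = 13 → N
  i=22: Q-C = 14 → O
  i=23: L-Z = 12 → M
  i=24: J-V = 14 → O
  i=25: S-Y = 20 → U
  shifts repeat with period 5: UNOMO

UNOMO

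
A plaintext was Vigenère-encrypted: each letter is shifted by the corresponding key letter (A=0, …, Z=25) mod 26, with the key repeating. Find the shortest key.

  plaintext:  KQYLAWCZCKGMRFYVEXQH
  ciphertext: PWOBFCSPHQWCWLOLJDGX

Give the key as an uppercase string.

FGQQ

  i= 0: P-K =  5 → F
  i= 1: W-Q =  6 → G
  i= 2: O-Y = 16 → Q
  i= 3: B-L = 16 → Q
  i= 4: F-A =  5 → F
  i= 5: C-W =  6 → G
  i= 6: S-C = 16 → Q
  i= 7: P-Z = 16 → Q
  i= 8: H-C =  5 → F
  i= 9: Q-K =  6 → G
  i=10: W-G = 16 → Q
  i=11: C-M = 16 → Q
  i=12: W-R =  5 → F
  i=13: L-F =  6 → G
  i=14: O-Y = 16 → Q
  i=15: L-V = 16 → Q
  i=16: J-E =  5 → F
  i=17: D-X =  6 → G
  i=18: G-Q = 16 → Q
  i=19: X-H = 16 → Q
  shifts repeat with period 4: FGQQ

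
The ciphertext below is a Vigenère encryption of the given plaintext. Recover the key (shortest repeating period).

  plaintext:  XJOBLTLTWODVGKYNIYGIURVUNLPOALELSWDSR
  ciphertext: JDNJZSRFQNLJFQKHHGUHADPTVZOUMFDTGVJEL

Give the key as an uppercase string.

MUZIOZG

  i= 0: J-X = 12 → M
  i= 1: D-J = 20 → U
  i= 2: N-O = 25 → Z
  i= 3: J-B =  8 → I
  i= 4: Z-L = 14 → O
  i= 5: S-T = 25 → Z
  i= 6: R-L =  6 → G
  i= 7: F-T = 12 → M
  i= 8: Q-W = 20 → U
  i= 9: N-O = 25 → Z
  i=10: L-D =  8 → I
  i=11: J-V = 14 → O
  i=12: F-G = 25 → Z
  i=13: Q-K =  6 → G
  i=14: K-Y = 12 → M
  i=15: H-N = 20 → U
  i=16: H-I = 25 → Z
  i=17: G-Y =  8 → I
  i=18: U-G = 14 → O
  i=19: H-I = 25 → Z
  i=20: A-U =  6 → G
  i=21: D-R = 12 → M
  i=22: P-V = 20 → U
  i=23: T-U = 25 → Z
  i=24: V-N =  8 → I
  i=25: Z-L = 14 → O
  i=26: O-P = 25 → Z
  i=27: U-O =  6 → G
  i=28: M-A = 12 → M
  i=29: F-L = 20 → U
  i=30: D-E = 25 → Z
  i=31: T-L =  8 → I
  i=32: G-S = 14 → O
  i=33: V-W = 25 → Z
  i=34: J-D =  6 → G
  i=35: E-S = 12 → M
  i=36: L-R = 20 → U
  shifts repeat with period 7: MUZIOZG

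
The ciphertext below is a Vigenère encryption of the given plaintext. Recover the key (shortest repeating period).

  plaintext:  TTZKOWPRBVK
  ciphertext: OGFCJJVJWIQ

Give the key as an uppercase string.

VNGS

  i= 0: O-T = 21 → V
  i= 1: G-T = 13 → N
  i= 2: F-Z =  6 → G
  i= 3: C-K = 18 → S
  i= 4: J-O = 21 → V
  i= 5: J-W = 13 → N
  i= 6: V-P =  6 → G
  i= 7: J-R = 18 → S
  i= 8: W-B = 21 → V
  i= 9: I-V = 13 → N
  i=10: Q-K =  6 → G
  shifts repeat with period 4: VNGS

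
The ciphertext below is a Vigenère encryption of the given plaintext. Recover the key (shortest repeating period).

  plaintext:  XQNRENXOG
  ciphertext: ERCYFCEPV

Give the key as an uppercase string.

  i= 0: E-X =  7 → H
  i= 1: R-Q =  1 → B
  i= 2: C-N = 15 → P
  i= 3: Y-R =  7 → H
  i= 4: F-E =  1 → B
  i= 5: C-N = 15 → P
  i= 6: E-X =  7 → H
  i= 7: P-O =  1 → B
  i= 8: V-G = 15 → P
  shifts repeat with period 3: HBP

HBP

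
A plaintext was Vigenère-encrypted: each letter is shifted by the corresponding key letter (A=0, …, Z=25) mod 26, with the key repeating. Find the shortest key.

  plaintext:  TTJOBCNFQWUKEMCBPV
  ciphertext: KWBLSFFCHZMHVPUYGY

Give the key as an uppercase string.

  i= 0: K-T = 17 → R
  i= 1: W-T =  3 → D
  i= 2: B-J = 18 → S
  i= 3: L-O = 23 → X
  i= 4: S-B = 17 → R
  i= 5: F-C =  3 → D
  i= 6: F-N = 18 → S
  i= 7: C-F = 23 → X
  i= 8: H-Q = 17 → R
  i= 9: Z-W =  3 → D
  i=10: M-U = 18 → S
  i=11: H-K = 23 → X
  i=12: V-E = 17 → R
  i=13: P-M =  3 → D
  i=14: U-C = 18 → S
  i=15: Y-B = 23 → X
  i=16: G-P = 17 → R
  i=17: Y-V =  3 → D
  shifts repeat with period 4: RDSX

RDSX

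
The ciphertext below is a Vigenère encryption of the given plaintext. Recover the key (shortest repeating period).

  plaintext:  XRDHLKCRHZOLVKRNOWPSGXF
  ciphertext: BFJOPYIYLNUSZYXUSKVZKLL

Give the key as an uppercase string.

EOGH

  i= 0: B-X =  4 → E
  i= 1: F-R = 14 → O
  i= 2: J-D =  6 → G
  i= 3: O-H =  7 → H
  i= 4: P-L =  4 → E
  i= 5: Y-K = 14 → O
  i= 6: I-C =  6 → G
  i= 7: Y-R =  7 → H
  i= 8: L-H =  4 → E
  i= 9: N-Z = 14 → O
  i=10: U-O =  6 → G
  i=11: S-L =  7 → H
  i=12: Z-V =  4 → E
  i=13: Y-K = 14 → O
  i=14: X-R =  6 → G
  i=15: U-N =  7 → H
  i=16: S-O =  4 → E
  i=17: K-W = 14 → O
  i=18: V-P =  6 → G
  i=19: Z-S =  7 → H
  i=20: K-G =  4 → E
  i=21: L-X = 14 → O
  i=22: L-F =  6 → G
  shifts repeat with period 4: EOGH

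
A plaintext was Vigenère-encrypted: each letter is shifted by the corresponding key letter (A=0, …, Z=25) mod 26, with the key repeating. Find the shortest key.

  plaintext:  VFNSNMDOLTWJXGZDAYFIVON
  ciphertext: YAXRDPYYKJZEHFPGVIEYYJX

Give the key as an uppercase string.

  i= 0: Y-V =  3 → D
  i= 1: A-F = 21 → V
  i= 2: X-N = 10 → K
  i= 3: R-S = 25 → Z
  i= 4: D-N = 16 → Q
  i= 5: P-M =  3 → D
  i= 6: Y-D = 21 → V
  i= 7: Y-O = 10 → K
  i= 8: K-L = 25 → Z
  i= 9: J-T = 16 → Q
  i=10: Z-W =  3 → D
  i=11: E-J = 21 → V
  i=12: H-X = 10 → K
  i=13: F-G = 25 → Z
  i=14: P-Z = 16 → Q
  i=15: G-D =  3 → D
  i=16: V-A = 21 → V
  i=17: I-Y = 10 → K
  i=18: E-F = 25 → Z
  i=19: Y-I = 16 → Q
  i=20: Y-V =  3 → D
  i=21: J-O = 21 → V
  i=22: X-N = 10 → K
  shifts repeat with period 5: DVKZQ

DVKZQ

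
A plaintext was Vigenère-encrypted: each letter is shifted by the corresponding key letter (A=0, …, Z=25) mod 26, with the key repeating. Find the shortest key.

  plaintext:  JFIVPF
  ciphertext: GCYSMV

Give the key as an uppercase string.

XXQ

  i= 0: G-J = 23 → X
  i= 1: C-F = 23 → X
  i= 2: Y-I = 16 → Q
  i= 3: S-V = 23 → X
  i= 4: M-P = 23 → X
  i= 5: V-F = 16 → Q
  shifts repeat with period 3: XXQ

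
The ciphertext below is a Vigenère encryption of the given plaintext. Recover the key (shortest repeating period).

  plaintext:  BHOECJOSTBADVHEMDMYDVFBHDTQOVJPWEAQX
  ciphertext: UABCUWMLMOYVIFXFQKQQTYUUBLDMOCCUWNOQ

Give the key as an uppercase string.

TTNYSNY

  i= 0: U-B = 19 → T
  i= 1: A-H = 19 → T
  i= 2: B-O = 13 → N
  i= 3: C-E = 24 → Y
  i= 4: U-C = 18 → S
  i= 5: W-J = 13 → N
  i= 6: M-O = 24 → Y
  i= 7: L-S = 19 → T
  i= 8: M-T = 19 → T
  i= 9: O-B = 13 → N
  i=10: Y-A = 24 → Y
  i=11: V-D = 18 → S
  i=12: I-V = 13 → N
  i=13: F-H = 24 → Y
  i=14: X-E = 19 → T
  i=15: F-M = 19 → T
  i=16: Q-D = 13 → N
  i=17: K-M = 24 → Y
  i=18: Q-Y = 18 → S
  i=19: Q-D = 13 → N
  i=20: T-V = 24 → Y
  i=21: Y-F = 19 → T
  i=22: U-B = 19 → T
  i=23: U-H = 13 → N
  i=24: B-D = 24 → Y
  i=25: L-T = 18 → S
  i=26: D-Q = 13 → N
  i=27: M-O = 24 → Y
  i=28: O-V = 19 → T
  i=29: C-J = 19 → T
  i=30: C-P = 13 → N
  i=31: U-W = 24 → Y
  i=32: W-E = 18 → S
  i=33: N-A = 13 → N
  i=34: O-Q = 24 → Y
  i=35: Q-X = 19 → T
  shifts repeat with period 7: TTNYSNY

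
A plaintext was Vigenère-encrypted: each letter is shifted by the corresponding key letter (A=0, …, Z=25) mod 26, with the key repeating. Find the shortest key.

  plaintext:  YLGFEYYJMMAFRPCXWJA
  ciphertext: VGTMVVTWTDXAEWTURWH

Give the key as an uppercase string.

  i= 0: V-Y = 23 → X
  i= 1: G-L = 21 → V
  i= 2: T-G = 13 → N
  i= 3: M-F =  7 → H
  i= 4: V-E = 17 → R
  i= 5: V-Y = 23 → X
  i= 6: T-Y = 21 → V
  i= 7: W-J = 13 → N
  i= 8: T-M =  7 → H
  i= 9: D-M = 17 → R
  i=10: X-A = 23 → X
  i=11: A-F = 21 → V
  i=12: E-R = 13 → N
  i=13: W-P =  7 → H
  i=14: T-C = 17 → R
  i=15: U-X = 23 → X
  i=16: R-W = 21 → V
  i=17: W-J = 13 → N
  i=18: H-A =  7 → H
  shifts repeat with period 5: XVNHR

XVNHR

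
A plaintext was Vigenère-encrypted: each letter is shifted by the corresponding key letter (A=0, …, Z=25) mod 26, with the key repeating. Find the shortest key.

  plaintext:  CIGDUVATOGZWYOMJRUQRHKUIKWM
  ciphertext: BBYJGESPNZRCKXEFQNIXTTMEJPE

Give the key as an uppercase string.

ZTSGMJSW

  i= 0: B-C = 25 → Z
  i= 1: B-I = 19 → T
  i= 2: Y-G = 18 → S
  i= 3: J-D =  6 → G
  i= 4: G-U = 12 → M
  i= 5: E-V =  9 → J
  i= 6: S-A = 18 → S
  i= 7: P-T = 22 → W
  i= 8: N-O = 25 → Z
  i= 9: Z-G = 19 → T
  i=10: R-Z = 18 → S
  i=11: C-W =  6 → G
  i=12: K-Y = 12 → M
  i=13: X-O =  9 → J
  i=14: E-M = 18 → S
  i=15: F-J = 22 → W
  i=16: Q-R = 25 → Z
  i=17: N-U = 19 → T
  i=18: I-Q = 18 → S
  i=19: X-R =  6 → G
  i=20: T-H = 12 → M
  i=21: T-K =  9 → J
  i=22: M-U = 18 → S
  i=23: E-I = 22 → W
  i=24: J-K = 25 → Z
  i=25: P-W = 19 → T
  i=26: E-M = 18 → S
  shifts repeat with period 8: ZTSGMJSW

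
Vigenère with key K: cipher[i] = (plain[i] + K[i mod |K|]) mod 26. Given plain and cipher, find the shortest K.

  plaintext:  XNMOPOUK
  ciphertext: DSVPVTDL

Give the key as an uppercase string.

GFJB

  i= 0: D-X =  6 → G
  i= 1: S-N =  5 → F
  i= 2: V-M =  9 → J
  i= 3: P-O =  1 → B
  i= 4: V-P =  6 → G
  i= 5: T-O =  5 → F
  i= 6: D-U =  9 → J
  i= 7: L-K =  1 → B
  shifts repeat with period 4: GFJB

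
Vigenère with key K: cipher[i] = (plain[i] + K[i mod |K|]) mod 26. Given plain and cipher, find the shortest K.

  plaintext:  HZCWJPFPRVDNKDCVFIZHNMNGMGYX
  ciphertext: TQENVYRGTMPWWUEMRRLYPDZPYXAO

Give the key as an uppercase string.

  i= 0: T-H = 12 → M
  i= 1: Q-Z = 17 → R
  i= 2: E-C =  2 → C
  i= 3: N-W = 17 → R
  i= 4: V-J = 12 → M
  i= 5: Y-P =  9 → J
  i= 6: R-F = 12 → M
  i= 7: G-P = 17 → R
  i= 8: T-R =  2 → C
  i= 9: M-V = 17 → R
  i=10: P-D = 12 → M
  i=11: W-N =  9 → J
  i=12: W-K = 12 → M
  i=13: U-D = 17 → R
  i=14: E-C =  2 → C
  i=15: M-V = 17 → R
  i=16: R-F = 12 → M
  i=17: R-I =  9 → J
  i=18: L-Z = 12 → M
  i=19: Y-H = 17 → R
  i=20: P-N =  2 → C
  i=21: D-M = 17 → R
  i=22: Z-N = 12 → M
  i=23: P-G =  9 → J
  i=24: Y-M = 12 → M
  i=25: X-G = 17 → R
  i=26: A-Y =  2 → C
  i=27: O-X = 17 → R
  shifts repeat with period 6: MRCRMJ

MRCRMJ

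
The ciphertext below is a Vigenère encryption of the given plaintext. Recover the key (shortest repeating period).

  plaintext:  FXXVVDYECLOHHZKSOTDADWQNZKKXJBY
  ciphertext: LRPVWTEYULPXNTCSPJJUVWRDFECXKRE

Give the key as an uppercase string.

  i= 0: L-F =  6 → G
  i= 1: R-X = 20 → U
  i= 2: P-X = 18 → S
  i= 3: V-V =  0 → A
  i= 4: W-V =  1 → B
  i= 5: T-D = 16 → Q
  i= 6: E-Y =  6 → G
  i= 7: Y-E = 20 → U
  i= 8: U-C = 18 → S
  i= 9: L-L =  0 → A
  i=10: P-O =  1 → B
  i=11: X-H = 16 → Q
  i=12: N-H =  6 → G
  i=13: T-Z = 20 → U
  i=14: C-K = 18 → S
  i=15: S-S =  0 → A
  i=16: P-O =  1 → B
  i=17: J-T = 16 → Q
  i=18: J-D =  6 → G
  i=19: U-A = 20 → U
  i=20: V-D = 18 → S
  i=21: W-W =  0 → A
  i=22: R-Q =  1 → B
  i=23: D-N = 16 → Q
  i=24: F-Z =  6 → G
  i=25: E-K = 20 → U
  i=26: C-K = 18 → S
  i=27: X-X =  0 → A
  i=28: K-J =  1 → B
  i=29: R-B = 16 → Q
  i=30: E-Y =  6 → G
  shifts repeat with period 6: GUSABQ

GUSABQ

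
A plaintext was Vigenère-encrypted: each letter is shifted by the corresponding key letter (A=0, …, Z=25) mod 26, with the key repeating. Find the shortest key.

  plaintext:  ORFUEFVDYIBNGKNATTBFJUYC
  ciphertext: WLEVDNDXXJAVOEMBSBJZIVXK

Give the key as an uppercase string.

IUZBZI

  i= 0: W-O =  8 → I
  i= 1: L-R = 20 → U
  i= 2: E-F = 25 → Z
  i= 3: V-U =  1 → B
  i= 4: D-E = 25 → Z
  i= 5: N-F =  8 → I
  i= 6: D-V =  8 → I
  i= 7: X-D = 20 → U
  i= 8: X-Y = 25 → Z
  i= 9: J-I =  1 → B
  i=10: A-B = 25 → Z
  i=11: V-N =  8 → I
  i=12: O-G =  8 → I
  i=13: E-K = 20 → U
  i=14: M-N = 25 → Z
  i=15: B-A =  1 → B
  i=16: S-T = 25 → Z
  i=17: B-T =  8 → I
  i=18: J-B =  8 → I
  i=19: Z-F = 20 → U
  i=20: I-J = 25 → Z
  i=21: V-U =  1 → B
  i=22: X-Y = 25 → Z
  i=23: K-C =  8 → I
  shifts repeat with period 6: IUZBZI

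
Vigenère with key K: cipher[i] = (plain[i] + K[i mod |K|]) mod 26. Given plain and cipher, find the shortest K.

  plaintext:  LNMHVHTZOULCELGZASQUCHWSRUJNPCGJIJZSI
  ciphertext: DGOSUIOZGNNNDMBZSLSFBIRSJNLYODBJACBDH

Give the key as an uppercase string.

STCLZBVA

  i= 0: D-L = 18 → S
  i= 1: G-N = 19 → T
  i= 2: O-M =  2 → C
  i= 3: S-H = 11 → L
  i= 4: U-V = 25 → Z
  i= 5: I-H =  1 → B
  i= 6: O-T = 21 → V
  i= 7: Z-Z =  0 → A
  i= 8: G-O = 18 → S
  i= 9: N-U = 19 → T
  i=10: N-L =  2 → C
  i=11: N-C = 11 → L
  i=12: D-E = 25 → Z
  i=13: M-L =  1 → B
  i=14: B-G = 21 → V
  i=15: Z-Z =  0 → A
  i=16: S-A = 18 → S
  i=17: L-S = 19 → T
  i=18: S-Q =  2 → C
  i=19: F-U = 11 → L
  i=20: B-C = 25 → Z
  i=21: I-H =  1 → B
  i=22: R-W = 21 → V
  i=23: S-S =  0 → A
  i=24: J-R = 18 → S
  i=25: N-U = 19 → T
  i=26: L-J =  2 → C
  i=27: Y-N = 11 → L
  i=28: O-P = 25 → Z
  i=29: D-C =  1 → B
  i=30: B-G = 21 → V
  i=31: J-J =  0 → A
  i=32: A-I = 18 → S
  i=33: C-J = 19 → T
  i=34: B-Z =  2 → C
  i=35: D-S = 11 → L
  i=36: H-I = 25 → Z
  shifts repeat with period 8: STCLZBVA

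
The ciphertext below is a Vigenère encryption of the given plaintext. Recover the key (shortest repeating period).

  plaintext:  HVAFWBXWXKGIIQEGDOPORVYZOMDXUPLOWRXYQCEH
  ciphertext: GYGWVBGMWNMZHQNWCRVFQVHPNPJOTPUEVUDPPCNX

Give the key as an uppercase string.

ZDGRZAJQ

  i= 0: G-H = 25 → Z
  i= 1: Y-V =  3 → D
  i= 2: G-A =  6 → G
  i= 3: W-F = 17 → R
  i= 4: V-W = 25 → Z
  i= 5: B-B =  0 → A
  i= 6: G-X =  9 → J
  i= 7: M-W = 16 → Q
  i= 8: W-X = 25 → Z
  i= 9: N-K =  3 → D
  i=10: M-G =  6 → G
  i=11: Z-I = 17 → R
  i=12: H-I = 25 → Z
  i=13: Q-Q =  0 → A
  i=14: N-E =  9 → J
  i=15: W-G = 16 → Q
  i=16: C-D = 25 → Z
  i=17: R-O =  3 → D
  i=18: V-P =  6 → G
  i=19: F-O = 17 → R
  i=20: Q-R = 25 → Z
  i=21: V-V =  0 → A
  i=22: H-Y =  9 → J
  i=23: P-Z = 16 → Q
  i=24: N-O = 25 → Z
  i=25: P-M =  3 → D
  i=26: J-D =  6 → G
  i=27: O-X = 17 → R
  i=28: T-U = 25 → Z
  i=29: P-P =  0 → A
  i=30: U-L =  9 → J
  i=31: E-O = 16 → Q
  i=32: V-W = 25 → Z
  i=33: U-R =  3 → D
  i=34: D-X =  6 → G
  i=35: P-Y = 17 → R
  i=36: P-Q = 25 → Z
  i=37: C-C =  0 → A
  i=38: N-E =  9 → J
  i=39: X-H = 16 → Q
  shifts repeat with period 8: ZDGRZAJQ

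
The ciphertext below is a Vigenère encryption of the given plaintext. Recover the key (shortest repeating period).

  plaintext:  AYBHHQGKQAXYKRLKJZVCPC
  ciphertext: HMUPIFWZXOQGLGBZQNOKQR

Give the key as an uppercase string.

HOTIBPQP

  i= 0: H-A =  7 → H
  i= 1: M-Y = 14 → O
  i= 2: U-B = 19 → T
  i= 3: P-H =  8 → I
  i= 4: I-H =  1 → B
  i= 5: F-Q = 15 → P
  i= 6: W-G = 16 → Q
  i= 7: Z-K = 15 → P
  i= 8: X-Q =  7 → H
  i= 9: O-A = 14 → O
  i=10: Q-X = 19 → T
  i=11: G-Y =  8 → I
  i=12: L-K =  1 → B
  i=13: G-R = 15 → P
  i=14: B-L = 16 → Q
  i=15: Z-K = 15 → P
  i=16: Q-J =  7 → H
  i=17: N-Z = 14 → O
  i=18: O-V = 19 → T
  i=19: K-C =  8 → I
  i=20: Q-P =  1 → B
  i=21: R-C = 15 → P
  shifts repeat with period 8: HOTIBPQP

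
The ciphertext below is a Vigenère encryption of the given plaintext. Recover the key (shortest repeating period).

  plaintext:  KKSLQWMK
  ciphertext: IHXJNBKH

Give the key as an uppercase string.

YXF

  i= 0: I-K = 24 → Y
  i= 1: H-K = 23 → X
  i= 2: X-S =  5 → F
  i= 3: J-L = 24 → Y
  i= 4: N-Q = 23 → X
  i= 5: B-W =  5 → F
  i= 6: K-M = 24 → Y
  i= 7: H-K = 23 → X
  shifts repeat with period 3: YXF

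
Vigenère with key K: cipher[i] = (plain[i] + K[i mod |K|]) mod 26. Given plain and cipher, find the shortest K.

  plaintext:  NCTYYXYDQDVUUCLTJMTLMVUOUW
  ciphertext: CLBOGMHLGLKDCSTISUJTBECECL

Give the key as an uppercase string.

  i= 0: C-N = 15 → P
  i= 1: L-C =  9 → J
  i= 2: B-T =  8 → I
  i= 3: O-Y = 16 → Q
  i= 4: G-Y =  8 → I
  i= 5: M-X = 15 → P
  i= 6: H-Y =  9 → J
  i= 7: L-D =  8 → I
  i= 8: G-Q = 16 → Q
  i= 9: L-D =  8 → I
  i=10: K-V = 15 → P
  i=11: D-U =  9 → J
  i=12: C-U =  8 → I
  i=13: S-C = 16 → Q
  i=14: T-L =  8 → I
  i=15: I-T = 15 → P
  i=16: S-J =  9 → J
  i=17: U-M =  8 → I
  i=18: J-T = 16 → Q
  i=19: T-L =  8 → I
  i=20: B-M = 15 → P
  i=21: E-V =  9 → J
  i=22: C-U =  8 → I
  i=23: E-O = 16 → Q
  i=24: C-U =  8 → I
  i=25: L-W = 15 → P
  shifts repeat with period 5: PJIQI

PJIQI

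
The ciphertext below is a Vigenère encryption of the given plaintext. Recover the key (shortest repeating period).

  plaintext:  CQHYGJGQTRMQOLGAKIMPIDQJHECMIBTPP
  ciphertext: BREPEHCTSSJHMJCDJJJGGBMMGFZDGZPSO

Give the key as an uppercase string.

  i= 0: B-C = 25 → Z
  i= 1: R-Q =  1 → B
  i= 2: E-H = 23 → X
  i= 3: P-Y = 17 → R
  i= 4: E-G = 24 → Y
  i= 5: H-J = 24 → Y
  i= 6: C-G = 22 → W
  i= 7: T-Q =  3 → D
  i= 8: S-T = 25 → Z
  i= 9: S-R =  1 → B
  i=10: J-M = 23 → X
  i=11: H-Q = 17 → R
  i=12: M-O = 24 → Y
  i=13: J-L = 24 → Y
  i=14: C-G = 22 → W
  i=15: D-A =  3 → D
  i=16: J-K = 25 → Z
  i=17: J-I =  1 → B
  i=18: J-M = 23 → X
  i=19: G-P = 17 → R
  i=20: G-I = 24 → Y
  i=21: B-D = 24 → Y
  i=22: M-Q = 22 → W
  i=23: M-J =  3 → D
  i=24: G-H = 25 → Z
  i=25: F-E =  1 → B
  i=26: Z-C = 23 → X
  i=27: D-M = 17 → R
  i=28: G-I = 24 → Y
  i=29: Z-B = 24 → Y
  i=30: P-T = 22 → W
  i=31: S-P =  3 → D
  i=32: O-P = 25 → Z
  shifts repeat with period 8: ZBXRYYWD

ZBXRYYWD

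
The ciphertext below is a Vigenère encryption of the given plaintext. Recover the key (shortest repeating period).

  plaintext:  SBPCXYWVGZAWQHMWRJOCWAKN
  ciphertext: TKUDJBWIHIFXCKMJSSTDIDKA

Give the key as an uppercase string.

BJFBMDAN

  i= 0: T-S =  1 → B
  i= 1: K-B =  9 → J
  i= 2: U-P =  5 → F
  i= 3: D-C =  1 → B
  i= 4: J-X = 12 → M
  i= 5: B-Y =  3 → D
  i= 6: W-W =  0 → A
  i= 7: I-V = 13 → N
  i= 8: H-G =  1 → B
  i= 9: I-Z =  9 → J
  i=10: F-A =  5 → F
  i=11: X-W =  1 → B
  i=12: C-Q = 12 → M
  i=13: K-H =  3 → D
  i=14: M-M =  0 → A
  i=15: J-W = 13 → N
  i=16: S-R =  1 → B
  i=17: S-J =  9 → J
  i=18: T-O =  5 → F
  i=19: D-C =  1 → B
  i=20: I-W = 12 → M
  i=21: D-A =  3 → D
  i=22: K-K =  0 → A
  i=23: A-N = 13 → N
  shifts repeat with period 8: BJFBMDAN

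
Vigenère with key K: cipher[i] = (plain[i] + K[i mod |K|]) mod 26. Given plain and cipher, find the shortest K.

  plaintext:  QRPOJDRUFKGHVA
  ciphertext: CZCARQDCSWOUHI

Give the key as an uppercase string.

MIN

  i= 0: C-Q = 12 → M
  i= 1: Z-R =  8 → I
  i= 2: C-P = 13 → N
  i= 3: A-O = 12 → M
  i= 4: R-J =  8 → I
  i= 5: Q-D = 13 → N
  i= 6: D-R = 12 → M
  i= 7: C-U =  8 → I
  i= 8: S-F = 13 → N
  i= 9: W-K = 12 → M
  i=10: O-G =  8 → I
  i=11: U-H = 13 → N
  i=12: H-V = 12 → M
  i=13: I-A =  8 → I
  shifts repeat with period 3: MIN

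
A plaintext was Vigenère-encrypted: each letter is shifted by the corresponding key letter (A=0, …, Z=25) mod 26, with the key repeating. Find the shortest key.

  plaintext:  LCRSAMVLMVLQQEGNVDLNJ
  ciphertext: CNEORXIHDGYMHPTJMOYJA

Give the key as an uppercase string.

RLNW

  i= 0: C-L = 17 → R
  i= 1: N-C = 11 → L
  i= 2: E-R = 13 → N
  i= 3: O-S = 22 → W
  i= 4: R-A = 17 → R
  i= 5: X-M = 11 → L
  i= 6: I-V = 13 → N
  i= 7: H-L = 22 → W
  i= 8: D-M = 17 → R
  i= 9: G-V = 11 → L
  i=10: Y-L = 13 → N
  i=11: M-Q = 22 → W
  i=12: H-Q = 17 → R
  i=13: P-E = 11 → L
  i=14: T-G = 13 → N
  i=15: J-N = 22 → W
  i=16: M-V = 17 → R
  i=17: O-D = 11 → L
  i=18: Y-L = 13 → N
  i=19: J-N = 22 → W
  i=20: A-J = 17 → R
  shifts repeat with period 4: RLNW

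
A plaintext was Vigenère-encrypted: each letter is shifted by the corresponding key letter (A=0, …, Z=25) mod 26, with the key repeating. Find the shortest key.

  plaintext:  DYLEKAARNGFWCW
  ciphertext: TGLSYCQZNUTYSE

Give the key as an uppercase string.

  i= 0: T-D = 16 → Q
  i= 1: G-Y =  8 → I
  i= 2: L-L =  0 → A
  i= 3: S-E = 14 → O
  i= 4: Y-K = 14 → O
  i= 5: C-A =  2 → C
  i= 6: Q-A = 16 → Q
  i= 7: Z-R =  8 → I
  i= 8: N-N =  0 → A
  i= 9: U-G = 14 → O
  i=10: T-F = 14 → O
  i=11: Y-W =  2 → C
  i=12: S-C = 16 → Q
  i=13: E-W =  8 → I
  shifts repeat with period 6: QIAOOC

QIAOOC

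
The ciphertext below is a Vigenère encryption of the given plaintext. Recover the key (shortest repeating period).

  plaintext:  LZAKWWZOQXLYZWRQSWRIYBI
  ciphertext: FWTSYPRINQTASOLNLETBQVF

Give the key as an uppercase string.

  i= 0: F-L = 20 → U
  i= 1: W-Z = 23 → X
  i= 2: T-A = 19 → T
  i= 3: S-K =  8 → I
  i= 4: Y-W =  2 → C
  i= 5: P-W = 19 → T
  i= 6: R-Z = 18 → S
  i= 7: I-O = 20 → U
  i= 8: N-Q = 23 → X
  i= 9: Q-X = 19 → T
  i=10: T-L =  8 → I
  i=11: A-Y =  2 → C
  i=12: S-Z = 19 → T
  i=13: O-W = 18 → S
  i=14: L-R = 20 → U
  i=15: N-Q = 23 → X
  i=16: L-S = 19 → T
  i=17: E-W =  8 → I
  i=18: T-R =  2 → C
  i=19: B-I = 19 → T
  i=20: Q-Y = 18 → S
  i=21: V-B = 20 → U
  i=22: F-I = 23 → X
  shifts repeat with period 7: UXTICTS

UXTICTS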